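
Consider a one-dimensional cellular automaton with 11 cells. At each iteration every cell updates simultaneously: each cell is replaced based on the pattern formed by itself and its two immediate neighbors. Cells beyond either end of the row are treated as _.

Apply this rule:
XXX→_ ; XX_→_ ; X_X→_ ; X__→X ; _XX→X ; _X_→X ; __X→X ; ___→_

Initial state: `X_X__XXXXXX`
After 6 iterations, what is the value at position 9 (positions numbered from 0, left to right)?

X_XXXX_____
X_X___X____
X_XX_XXX___
X_X__X__X__
X_XXXXXXXX_
X_X_______X
position 9 holds _

_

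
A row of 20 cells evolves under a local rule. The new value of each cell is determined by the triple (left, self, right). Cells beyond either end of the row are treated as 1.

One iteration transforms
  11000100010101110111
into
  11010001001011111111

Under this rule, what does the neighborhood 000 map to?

At position 3 the neighborhood is 000; the next row has 1 there.

1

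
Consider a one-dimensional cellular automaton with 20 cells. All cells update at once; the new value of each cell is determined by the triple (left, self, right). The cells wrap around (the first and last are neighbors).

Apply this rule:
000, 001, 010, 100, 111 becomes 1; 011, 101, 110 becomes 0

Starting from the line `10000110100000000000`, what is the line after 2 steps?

step 1: 11111000111111111111
step 2: 11110111011111111111

11110111011111111111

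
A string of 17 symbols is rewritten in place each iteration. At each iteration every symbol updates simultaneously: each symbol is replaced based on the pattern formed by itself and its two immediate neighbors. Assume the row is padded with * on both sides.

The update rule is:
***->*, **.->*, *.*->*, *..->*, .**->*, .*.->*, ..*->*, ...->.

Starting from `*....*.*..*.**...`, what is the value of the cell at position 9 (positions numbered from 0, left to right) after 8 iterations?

*

iteration 1: **..***********.*
iteration 2: *****************
iteration 3: *****************  (fixed point — unchanged through iteration 8)
position 9 holds *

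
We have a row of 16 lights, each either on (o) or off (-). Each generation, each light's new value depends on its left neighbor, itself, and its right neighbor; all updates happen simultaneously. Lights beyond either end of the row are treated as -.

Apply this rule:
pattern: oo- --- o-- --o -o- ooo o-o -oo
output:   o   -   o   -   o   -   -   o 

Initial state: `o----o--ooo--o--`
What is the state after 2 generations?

generation 1: oo---oo-o-oo-oo-
generation 2: ooo--oo-o-oo-ooo

ooo--oo-o-oo-ooo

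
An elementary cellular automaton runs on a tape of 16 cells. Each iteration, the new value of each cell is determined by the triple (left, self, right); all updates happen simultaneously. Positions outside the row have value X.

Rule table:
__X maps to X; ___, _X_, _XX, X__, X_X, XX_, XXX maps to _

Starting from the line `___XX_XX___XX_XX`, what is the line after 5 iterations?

______X_____X__X

__X_______X_____
_X_______X_____X
________X_____X_
_______X_____X__
______X_____X__X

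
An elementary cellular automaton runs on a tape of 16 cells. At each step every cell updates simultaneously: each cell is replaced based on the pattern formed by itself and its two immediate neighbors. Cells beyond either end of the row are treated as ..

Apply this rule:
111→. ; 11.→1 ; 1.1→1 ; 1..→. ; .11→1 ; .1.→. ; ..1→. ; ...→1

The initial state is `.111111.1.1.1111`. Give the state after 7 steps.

.1....11.1.11..1
...11.111.111...
11.1111.111.1.11
1111..111.11.111
1..1..1.111111.1
.......11....11.
111111.11.11.11.

111111.11.11.11.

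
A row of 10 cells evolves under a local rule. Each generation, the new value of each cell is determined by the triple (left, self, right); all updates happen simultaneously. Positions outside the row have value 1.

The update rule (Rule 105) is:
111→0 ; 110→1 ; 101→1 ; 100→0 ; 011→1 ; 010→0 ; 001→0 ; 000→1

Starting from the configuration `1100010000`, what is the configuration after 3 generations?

0101000110
1010010111
1100001100

1100001100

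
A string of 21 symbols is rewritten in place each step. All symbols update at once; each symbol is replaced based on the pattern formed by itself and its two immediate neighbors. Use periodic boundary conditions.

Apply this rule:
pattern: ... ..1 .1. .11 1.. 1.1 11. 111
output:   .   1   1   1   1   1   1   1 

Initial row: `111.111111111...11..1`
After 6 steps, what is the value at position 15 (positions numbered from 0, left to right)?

1

step 1: 11111111111111.111111
step 2: 111111111111111111111
step 3: 111111111111111111111  (fixed point — unchanged through step 6)
position 15 holds 1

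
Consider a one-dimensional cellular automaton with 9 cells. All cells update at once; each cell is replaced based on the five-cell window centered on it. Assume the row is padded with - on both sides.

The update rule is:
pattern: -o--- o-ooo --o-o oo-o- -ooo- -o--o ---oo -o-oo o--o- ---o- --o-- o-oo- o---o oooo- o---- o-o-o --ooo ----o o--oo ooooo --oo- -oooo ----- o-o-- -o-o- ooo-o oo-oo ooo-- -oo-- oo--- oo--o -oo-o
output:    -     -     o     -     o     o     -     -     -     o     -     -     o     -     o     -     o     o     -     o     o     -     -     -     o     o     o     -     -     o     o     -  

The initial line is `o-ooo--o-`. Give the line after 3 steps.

oo---o---

o--o-o---
-o-oo--o-
oo---o---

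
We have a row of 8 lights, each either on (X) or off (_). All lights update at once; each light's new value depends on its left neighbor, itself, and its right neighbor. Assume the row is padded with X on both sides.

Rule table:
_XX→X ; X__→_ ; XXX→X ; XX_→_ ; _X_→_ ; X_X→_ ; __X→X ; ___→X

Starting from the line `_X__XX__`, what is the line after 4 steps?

___XX__X
_XXX__XX
_XX__XXX
_X__XXXX

_X__XXXX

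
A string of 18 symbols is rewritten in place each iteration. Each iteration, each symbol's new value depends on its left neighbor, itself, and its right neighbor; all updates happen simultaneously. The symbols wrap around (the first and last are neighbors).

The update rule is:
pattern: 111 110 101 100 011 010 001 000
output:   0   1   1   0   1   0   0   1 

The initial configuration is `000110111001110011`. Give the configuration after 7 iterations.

011010100111111101

010111101001010011
101100110000100011
111100110110001010
100100111110100101
100000100011000011
101110001011011010
011010100111111101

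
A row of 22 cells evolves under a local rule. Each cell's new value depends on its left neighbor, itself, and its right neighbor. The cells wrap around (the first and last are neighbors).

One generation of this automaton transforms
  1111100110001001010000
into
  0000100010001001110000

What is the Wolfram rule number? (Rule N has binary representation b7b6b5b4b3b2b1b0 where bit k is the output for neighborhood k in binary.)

100

position 1: 111 → 0  (bit 7 = 0)
position 4: 110 → 1  (bit 6 = 1)
position 16: 101 → 1  (bit 5 = 1)
position 5: 100 → 0  (bit 4 = 0)
position 0: 011 → 0  (bit 3 = 0)
position 12: 010 → 1  (bit 2 = 1)
position 6: 001 → 0  (bit 1 = 0)
position 10: 000 → 0  (bit 0 = 0)
bits b7..b0 = 01100100 = 100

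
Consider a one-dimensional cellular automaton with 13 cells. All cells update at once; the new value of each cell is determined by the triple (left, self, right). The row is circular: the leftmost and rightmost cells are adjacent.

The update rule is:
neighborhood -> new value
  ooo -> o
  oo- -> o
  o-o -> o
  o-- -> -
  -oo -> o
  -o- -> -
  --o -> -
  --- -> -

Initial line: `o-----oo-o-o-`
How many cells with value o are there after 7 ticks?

5

------ooo-o-o
------oooo-o-
------ooooo--
------ooooo--  (fixed point — unchanged through tick 7)
count of o: 5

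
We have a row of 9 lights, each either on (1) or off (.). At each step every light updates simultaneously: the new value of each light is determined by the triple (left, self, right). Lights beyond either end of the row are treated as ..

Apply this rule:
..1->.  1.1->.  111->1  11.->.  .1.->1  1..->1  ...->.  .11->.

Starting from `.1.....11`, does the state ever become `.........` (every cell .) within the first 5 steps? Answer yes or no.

.11......
...1.....
...11....
.....1...
.....11..
step 5 is .....11.., still not uniform .

no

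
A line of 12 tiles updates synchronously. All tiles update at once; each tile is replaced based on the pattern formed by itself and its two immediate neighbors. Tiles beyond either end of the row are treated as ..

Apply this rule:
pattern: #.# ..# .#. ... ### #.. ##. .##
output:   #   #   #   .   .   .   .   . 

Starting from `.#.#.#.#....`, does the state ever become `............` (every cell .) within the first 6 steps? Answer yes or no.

yes

step 1: ########....
step 2: ............
all cells are . at step 2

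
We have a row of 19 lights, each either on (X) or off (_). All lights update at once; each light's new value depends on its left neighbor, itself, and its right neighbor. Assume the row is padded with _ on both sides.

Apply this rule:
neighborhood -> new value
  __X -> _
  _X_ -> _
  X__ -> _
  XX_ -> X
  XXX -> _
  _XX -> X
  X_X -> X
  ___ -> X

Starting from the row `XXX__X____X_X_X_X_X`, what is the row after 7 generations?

generation 1: X_X____XX__X_X_X_X_
generation 2: _X__XX_XX___X_X_X__
generation 3: ____XXXXX_X__X_X__X
generation 4: XXX_X___XX____X____
generation 5: X_XX__X_XX_XX___XXX
generation 6: _XXX___XXXXXX_X_X_X
generation 7: _X_X_X_X____XX_X_X_

_X_X_X_X____XX_X_X_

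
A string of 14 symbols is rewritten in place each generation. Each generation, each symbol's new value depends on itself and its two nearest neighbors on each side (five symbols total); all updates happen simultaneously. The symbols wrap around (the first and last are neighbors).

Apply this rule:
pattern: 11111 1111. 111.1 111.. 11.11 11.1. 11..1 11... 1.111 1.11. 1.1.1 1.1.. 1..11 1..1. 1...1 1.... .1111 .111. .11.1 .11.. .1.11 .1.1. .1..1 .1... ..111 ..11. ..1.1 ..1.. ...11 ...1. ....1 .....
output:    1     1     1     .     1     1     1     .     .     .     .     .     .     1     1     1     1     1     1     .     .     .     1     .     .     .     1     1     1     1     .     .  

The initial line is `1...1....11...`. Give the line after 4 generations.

.111.111....11

1.111.1.1...11
11.111....11.1
111.1..1.1.11.
.111.111....11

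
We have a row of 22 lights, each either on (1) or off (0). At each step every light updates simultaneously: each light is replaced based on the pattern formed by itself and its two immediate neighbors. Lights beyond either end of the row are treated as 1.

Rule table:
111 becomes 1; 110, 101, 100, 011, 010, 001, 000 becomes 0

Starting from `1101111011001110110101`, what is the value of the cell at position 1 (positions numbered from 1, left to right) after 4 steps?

0

step 1: 1000110000000100000000
step 2: 0000000000000000000000
step 3: 0000000000000000000000  (fixed point — unchanged through step 4)
position 1 holds 0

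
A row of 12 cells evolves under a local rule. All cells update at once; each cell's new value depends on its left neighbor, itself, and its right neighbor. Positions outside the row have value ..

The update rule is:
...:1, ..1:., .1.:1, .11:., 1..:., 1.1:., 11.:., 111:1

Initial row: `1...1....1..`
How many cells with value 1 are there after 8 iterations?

1.1.1.11.1.1
1.1.1....1.1
1.1.1.11.1.1  (repeats iteration 1; period 2)
iteration 8: 1.1.1....1.1
count of 1: 5

5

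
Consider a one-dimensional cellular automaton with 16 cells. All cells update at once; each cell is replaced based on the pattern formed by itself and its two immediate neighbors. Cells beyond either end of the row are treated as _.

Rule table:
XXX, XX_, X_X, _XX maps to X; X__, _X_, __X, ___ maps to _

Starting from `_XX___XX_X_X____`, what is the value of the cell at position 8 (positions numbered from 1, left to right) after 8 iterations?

X

_XX___XXX_X_____
_XX___XXXX______
_XX___XXXX______  (fixed point — unchanged through iteration 8)
position 8 holds X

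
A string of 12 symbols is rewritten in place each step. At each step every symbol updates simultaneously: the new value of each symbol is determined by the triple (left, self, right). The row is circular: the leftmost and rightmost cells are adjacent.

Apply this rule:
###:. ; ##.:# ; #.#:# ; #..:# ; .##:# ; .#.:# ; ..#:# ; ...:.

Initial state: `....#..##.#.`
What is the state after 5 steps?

...####.####

step 1: ...#########
step 2: #.##.......#
step 3: #####.....##
step 4: ....##...##.
step 5: ...####.####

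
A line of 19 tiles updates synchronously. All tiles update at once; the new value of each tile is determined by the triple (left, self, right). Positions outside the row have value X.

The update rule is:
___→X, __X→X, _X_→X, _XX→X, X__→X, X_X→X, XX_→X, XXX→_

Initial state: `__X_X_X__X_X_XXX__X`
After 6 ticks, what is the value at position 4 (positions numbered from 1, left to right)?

tick 1: XXXXXXXXXXXXXX_XXXX
tick 2: _____________XXX___
tick 3: XXXXXXXXXXXXXX_XXXX  (repeats tick 1; period 2)
tick 6: _____________XXX___
position 4 holds _

_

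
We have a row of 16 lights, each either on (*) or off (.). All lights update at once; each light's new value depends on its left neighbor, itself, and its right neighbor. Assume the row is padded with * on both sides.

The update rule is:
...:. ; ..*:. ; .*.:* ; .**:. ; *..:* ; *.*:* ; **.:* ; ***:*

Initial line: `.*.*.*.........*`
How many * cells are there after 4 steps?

10

*******.........
********........
*********.......
**********......
count of *: 10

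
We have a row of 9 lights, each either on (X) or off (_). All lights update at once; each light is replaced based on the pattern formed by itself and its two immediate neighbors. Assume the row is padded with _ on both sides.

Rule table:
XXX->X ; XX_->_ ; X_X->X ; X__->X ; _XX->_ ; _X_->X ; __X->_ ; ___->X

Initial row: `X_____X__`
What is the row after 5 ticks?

XXXXX_XXX
_XXX_X_X_
__X_XXXXX
X_XX_XXX_
XX__X_X_X

XX__X_X_X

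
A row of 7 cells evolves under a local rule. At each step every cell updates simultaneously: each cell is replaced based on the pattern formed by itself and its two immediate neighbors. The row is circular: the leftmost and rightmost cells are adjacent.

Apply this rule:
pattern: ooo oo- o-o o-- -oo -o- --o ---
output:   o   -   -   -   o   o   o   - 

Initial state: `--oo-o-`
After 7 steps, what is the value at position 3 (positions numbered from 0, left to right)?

step 1: -oo--o-
step 2: oo--oo-
step 3: o--oo--
step 4: o-oo--o
step 5: --o--oo
step 6: -oo-oo-
step 7: oo--o--
position 3 holds -

-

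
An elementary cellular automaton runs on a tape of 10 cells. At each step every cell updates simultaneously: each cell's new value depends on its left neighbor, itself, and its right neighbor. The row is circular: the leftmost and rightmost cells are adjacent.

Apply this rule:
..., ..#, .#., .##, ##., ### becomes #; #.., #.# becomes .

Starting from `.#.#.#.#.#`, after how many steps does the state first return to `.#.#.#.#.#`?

1

.#.#.#.#.#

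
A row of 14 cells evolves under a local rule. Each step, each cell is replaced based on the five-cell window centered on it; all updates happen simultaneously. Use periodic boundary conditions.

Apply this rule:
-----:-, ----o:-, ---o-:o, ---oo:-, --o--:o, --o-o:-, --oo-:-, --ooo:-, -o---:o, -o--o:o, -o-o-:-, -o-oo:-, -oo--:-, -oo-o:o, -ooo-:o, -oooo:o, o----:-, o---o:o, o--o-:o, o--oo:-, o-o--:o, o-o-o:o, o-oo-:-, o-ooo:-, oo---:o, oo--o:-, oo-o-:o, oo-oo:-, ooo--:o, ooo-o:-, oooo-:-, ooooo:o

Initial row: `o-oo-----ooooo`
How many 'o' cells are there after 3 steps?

7

----o-----ooo-
---ooo-----ooo
oo--ooo-----oo
count of o: 7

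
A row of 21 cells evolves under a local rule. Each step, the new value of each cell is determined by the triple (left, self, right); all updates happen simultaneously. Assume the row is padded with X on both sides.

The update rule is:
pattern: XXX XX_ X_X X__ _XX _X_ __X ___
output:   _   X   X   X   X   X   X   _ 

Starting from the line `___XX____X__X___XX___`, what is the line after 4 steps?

XXX__XXXXXXXXXXX__XXX

X_XXXX__XXXXXX_XXXX_X
XXX__XXXX____XXX__XXX
__XXXX__XX__XX_XXXX__
XXX__XXXXXXXXXXX__XXX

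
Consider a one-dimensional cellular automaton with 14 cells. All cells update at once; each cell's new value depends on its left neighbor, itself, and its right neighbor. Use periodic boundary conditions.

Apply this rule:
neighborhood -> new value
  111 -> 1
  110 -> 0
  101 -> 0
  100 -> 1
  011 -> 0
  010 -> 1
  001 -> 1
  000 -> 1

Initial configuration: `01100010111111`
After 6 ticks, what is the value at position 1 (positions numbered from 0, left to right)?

00011110011110
11101101101101
11000000000000
00111111111111
11011111111110
00001111111100
position 1 holds 0

0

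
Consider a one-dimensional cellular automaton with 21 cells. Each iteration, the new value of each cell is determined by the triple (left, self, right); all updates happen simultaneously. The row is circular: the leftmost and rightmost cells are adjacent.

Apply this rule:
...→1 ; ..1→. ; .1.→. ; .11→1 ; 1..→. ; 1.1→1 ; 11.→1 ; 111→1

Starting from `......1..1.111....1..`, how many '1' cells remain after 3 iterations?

11111.....1111.11...1
11111.111.1111111.1.1
111111111111111111.11
count of 1: 20

20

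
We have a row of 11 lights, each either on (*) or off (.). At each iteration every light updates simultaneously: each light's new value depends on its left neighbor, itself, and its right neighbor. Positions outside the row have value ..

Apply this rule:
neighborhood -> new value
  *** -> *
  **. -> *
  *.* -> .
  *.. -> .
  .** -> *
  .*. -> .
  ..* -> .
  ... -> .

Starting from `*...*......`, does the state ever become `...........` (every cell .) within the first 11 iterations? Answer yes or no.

yes

iteration 1: ...........
all cells are . at iteration 1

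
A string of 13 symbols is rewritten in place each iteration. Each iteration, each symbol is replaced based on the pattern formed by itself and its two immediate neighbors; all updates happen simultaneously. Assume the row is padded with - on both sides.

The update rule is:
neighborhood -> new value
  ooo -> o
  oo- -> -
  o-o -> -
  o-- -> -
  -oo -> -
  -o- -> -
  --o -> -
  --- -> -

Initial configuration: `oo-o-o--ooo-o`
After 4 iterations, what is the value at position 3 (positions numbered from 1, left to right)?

-

---------o---
-------------
-------------  (fixed point — unchanged through iteration 4)
position 3 holds -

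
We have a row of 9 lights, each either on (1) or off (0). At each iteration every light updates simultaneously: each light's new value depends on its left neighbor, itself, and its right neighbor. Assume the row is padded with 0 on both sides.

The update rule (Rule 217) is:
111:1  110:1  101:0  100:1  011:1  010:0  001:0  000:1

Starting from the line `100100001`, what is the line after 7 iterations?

010011100
001011111
100011111
011011111
011011111  (fixed point — unchanged through iteration 7)

011011111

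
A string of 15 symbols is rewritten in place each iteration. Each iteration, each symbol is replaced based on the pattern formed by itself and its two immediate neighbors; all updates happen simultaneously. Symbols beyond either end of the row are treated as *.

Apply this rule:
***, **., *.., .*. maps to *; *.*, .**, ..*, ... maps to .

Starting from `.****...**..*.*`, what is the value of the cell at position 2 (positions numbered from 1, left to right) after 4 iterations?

*

..****...**.*..
*..****...*.**.
**..****..*..*.
***..****.**.*.
position 2 holds *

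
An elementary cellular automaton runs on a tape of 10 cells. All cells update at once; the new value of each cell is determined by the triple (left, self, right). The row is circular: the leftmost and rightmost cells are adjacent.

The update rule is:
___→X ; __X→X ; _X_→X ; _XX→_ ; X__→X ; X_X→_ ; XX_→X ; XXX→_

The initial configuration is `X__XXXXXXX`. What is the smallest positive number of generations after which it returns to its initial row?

XXX_______
__XXXXXXXX
XX_______X
_XXXXXXXX_
X_______XX
XXXXXXXX__
_______XXX
XXXXXXX__X
______XXX_
XXXXXX__XX
_____XXX__
XXXXX__XXX
____XXX___
XXXX__XXXX
___XXX____
XXX__XXXXX
__XXX_____
XX__XXXXXX
_XXX______
X__XXXXXXX

20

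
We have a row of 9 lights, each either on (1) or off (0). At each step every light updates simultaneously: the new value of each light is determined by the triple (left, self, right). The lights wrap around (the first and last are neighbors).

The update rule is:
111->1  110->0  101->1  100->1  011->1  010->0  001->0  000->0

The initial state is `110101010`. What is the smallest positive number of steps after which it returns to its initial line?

9

101010101
010101011
101010110
010101101
101011010
010110101
101101010
011010101
110101010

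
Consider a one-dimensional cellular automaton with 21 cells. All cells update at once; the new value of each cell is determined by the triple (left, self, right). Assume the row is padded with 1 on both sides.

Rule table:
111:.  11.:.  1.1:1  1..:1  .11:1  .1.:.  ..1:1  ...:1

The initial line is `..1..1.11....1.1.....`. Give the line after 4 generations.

...11.11.11..11.11...

11.11.11.1111.1.11111
..11.11.11...1.11....
111.11.11.111.11.1111
...11.11.11..11.11...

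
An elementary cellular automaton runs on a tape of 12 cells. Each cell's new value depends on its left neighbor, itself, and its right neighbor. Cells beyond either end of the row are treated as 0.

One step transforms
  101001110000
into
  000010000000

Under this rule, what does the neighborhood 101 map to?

At position 1 the neighborhood is 101; the next row has 0 there.

0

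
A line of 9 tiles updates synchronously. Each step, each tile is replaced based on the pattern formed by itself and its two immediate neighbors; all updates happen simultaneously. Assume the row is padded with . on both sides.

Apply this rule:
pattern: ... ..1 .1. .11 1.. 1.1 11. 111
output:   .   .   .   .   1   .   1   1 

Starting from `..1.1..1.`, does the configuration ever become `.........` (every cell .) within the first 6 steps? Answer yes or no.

step 1: .....1..1
step 2: ......1..
step 3: .......1.
step 4: ........1
step 5: .........
all cells are . at step 5

yes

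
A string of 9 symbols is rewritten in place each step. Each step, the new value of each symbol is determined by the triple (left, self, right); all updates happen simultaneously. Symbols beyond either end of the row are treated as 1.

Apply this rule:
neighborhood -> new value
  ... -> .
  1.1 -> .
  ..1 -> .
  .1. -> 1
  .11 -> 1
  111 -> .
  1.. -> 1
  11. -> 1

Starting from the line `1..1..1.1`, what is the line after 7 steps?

11.11.1.1
.1.11.1.1
.1.11.1.1  (fixed point — unchanged through step 7)

.1.11.1.1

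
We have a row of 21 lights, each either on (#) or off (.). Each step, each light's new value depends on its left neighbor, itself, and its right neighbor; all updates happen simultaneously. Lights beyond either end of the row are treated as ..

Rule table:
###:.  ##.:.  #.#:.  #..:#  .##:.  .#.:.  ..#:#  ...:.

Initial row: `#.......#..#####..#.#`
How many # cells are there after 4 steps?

step 1: .#.....#.##.....##...
step 2: #.#...#....#...#..#..
step 3: ...#.#.#..#.#.#.##.#.
step 4: ..#.....##..........#
count of #: 4

4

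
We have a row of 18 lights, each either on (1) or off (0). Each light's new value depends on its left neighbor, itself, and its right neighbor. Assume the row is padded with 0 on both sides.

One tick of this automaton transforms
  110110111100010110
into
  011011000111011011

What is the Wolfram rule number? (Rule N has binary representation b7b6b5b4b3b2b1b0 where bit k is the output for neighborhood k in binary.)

117

position 7: 111 → 0  (bit 7 = 0)
position 1: 110 → 1  (bit 6 = 1)
position 2: 101 → 1  (bit 5 = 1)
position 10: 100 → 1  (bit 4 = 1)
position 0: 011 → 0  (bit 3 = 0)
position 13: 010 → 1  (bit 2 = 1)
position 12: 001 → 0  (bit 1 = 0)
position 11: 000 → 1  (bit 0 = 1)
bits b7..b0 = 01110101 = 117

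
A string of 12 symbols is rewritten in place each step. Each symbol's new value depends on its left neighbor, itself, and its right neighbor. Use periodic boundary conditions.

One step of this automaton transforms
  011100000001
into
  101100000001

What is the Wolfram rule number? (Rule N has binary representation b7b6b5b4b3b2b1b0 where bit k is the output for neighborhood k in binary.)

228

position 2: 111 → 1  (bit 7 = 1)
position 3: 110 → 1  (bit 6 = 1)
position 0: 101 → 1  (bit 5 = 1)
position 4: 100 → 0  (bit 4 = 0)
position 1: 011 → 0  (bit 3 = 0)
position 11: 010 → 1  (bit 2 = 1)
position 10: 001 → 0  (bit 1 = 0)
position 5: 000 → 0  (bit 0 = 0)
bits b7..b0 = 11100100 = 228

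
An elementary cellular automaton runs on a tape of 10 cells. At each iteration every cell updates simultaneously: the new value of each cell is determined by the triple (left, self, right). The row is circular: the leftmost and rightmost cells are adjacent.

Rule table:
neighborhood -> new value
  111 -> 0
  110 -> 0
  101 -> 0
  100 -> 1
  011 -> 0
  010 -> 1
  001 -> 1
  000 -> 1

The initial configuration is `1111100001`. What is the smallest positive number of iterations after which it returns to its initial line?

0000011110
1111100001

2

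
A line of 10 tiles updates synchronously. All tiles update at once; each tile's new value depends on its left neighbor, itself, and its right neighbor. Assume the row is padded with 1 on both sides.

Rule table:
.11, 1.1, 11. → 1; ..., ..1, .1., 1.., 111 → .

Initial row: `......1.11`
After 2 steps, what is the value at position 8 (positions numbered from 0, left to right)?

1

.......11.
.......111
position 8 holds 1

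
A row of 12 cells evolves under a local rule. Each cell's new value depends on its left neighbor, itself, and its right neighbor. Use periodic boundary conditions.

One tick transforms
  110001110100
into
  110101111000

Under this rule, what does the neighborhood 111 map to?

1

At position 6 the neighborhood is 111; the next row has 1 there.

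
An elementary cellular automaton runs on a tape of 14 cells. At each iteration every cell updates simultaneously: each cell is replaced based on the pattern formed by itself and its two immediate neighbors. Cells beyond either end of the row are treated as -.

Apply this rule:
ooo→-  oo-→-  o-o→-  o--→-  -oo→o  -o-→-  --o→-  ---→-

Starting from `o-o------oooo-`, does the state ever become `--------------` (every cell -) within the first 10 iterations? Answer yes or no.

---------o----
--------------
all cells are - at iteration 2

yes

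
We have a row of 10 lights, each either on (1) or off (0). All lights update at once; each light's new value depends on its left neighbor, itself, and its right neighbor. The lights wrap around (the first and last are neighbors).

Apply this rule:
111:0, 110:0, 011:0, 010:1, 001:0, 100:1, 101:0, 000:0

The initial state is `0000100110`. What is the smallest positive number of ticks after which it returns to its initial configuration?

10

0000110001
1000001001
0100001100
0110000010
0001000011
1001100000
1100010000
0010011000
0011000100
0000100110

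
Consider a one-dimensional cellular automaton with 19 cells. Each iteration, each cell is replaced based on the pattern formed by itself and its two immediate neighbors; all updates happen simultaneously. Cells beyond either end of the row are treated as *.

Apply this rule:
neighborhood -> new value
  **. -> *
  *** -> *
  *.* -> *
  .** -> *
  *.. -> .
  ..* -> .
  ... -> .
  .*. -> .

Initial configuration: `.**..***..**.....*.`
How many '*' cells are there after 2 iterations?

9

iteration 1: ***..***..**......*
iteration 2: ***..***..**......*
count of *: 9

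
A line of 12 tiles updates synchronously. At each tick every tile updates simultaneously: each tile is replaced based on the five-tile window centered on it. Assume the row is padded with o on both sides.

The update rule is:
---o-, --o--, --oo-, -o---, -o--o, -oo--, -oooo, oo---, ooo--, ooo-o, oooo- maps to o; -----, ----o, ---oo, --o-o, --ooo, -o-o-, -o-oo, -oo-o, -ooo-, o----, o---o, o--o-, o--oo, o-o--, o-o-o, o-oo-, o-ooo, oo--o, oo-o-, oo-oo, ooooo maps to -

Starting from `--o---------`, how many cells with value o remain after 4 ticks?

4

--oo--------
--ooo-------
----oo------
o---ooo-----
count of o: 4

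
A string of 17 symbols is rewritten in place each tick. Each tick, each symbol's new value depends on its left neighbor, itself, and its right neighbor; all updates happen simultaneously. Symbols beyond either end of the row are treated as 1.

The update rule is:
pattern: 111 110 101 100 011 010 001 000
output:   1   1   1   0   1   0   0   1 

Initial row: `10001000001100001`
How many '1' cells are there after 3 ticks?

10100011101101101
11001011111111111
11000111111111111
count of 1: 14

14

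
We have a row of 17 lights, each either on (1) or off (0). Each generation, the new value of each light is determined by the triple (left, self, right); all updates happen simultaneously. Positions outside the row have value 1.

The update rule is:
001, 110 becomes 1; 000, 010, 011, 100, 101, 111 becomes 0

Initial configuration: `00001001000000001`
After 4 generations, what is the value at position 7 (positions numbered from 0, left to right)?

0

00010010000000010
00100100000000100
01001000000001001
00010000000010010
position 7 holds 0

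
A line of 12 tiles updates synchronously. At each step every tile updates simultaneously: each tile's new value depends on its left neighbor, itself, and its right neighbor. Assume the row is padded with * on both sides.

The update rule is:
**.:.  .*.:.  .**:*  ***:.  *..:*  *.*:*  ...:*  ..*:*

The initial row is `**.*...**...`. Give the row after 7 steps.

....**.****.

step 1: ..*.****.***
step 2: **.**...**..
step 3: ..**.****.**
step 4: ***.**...**.
step 5: ...**.****.*
step 6: ****.**...**
step 7: ....**.****.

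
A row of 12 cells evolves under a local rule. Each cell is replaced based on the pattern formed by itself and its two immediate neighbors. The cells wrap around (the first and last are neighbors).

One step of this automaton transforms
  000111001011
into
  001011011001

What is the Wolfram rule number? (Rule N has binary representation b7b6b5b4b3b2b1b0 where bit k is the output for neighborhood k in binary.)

position 4: 111 → 1  (bit 7 = 1)
position 5: 110 → 1  (bit 6 = 1)
position 9: 101 → 0  (bit 5 = 0)
position 0: 100 → 0  (bit 4 = 0)
position 3: 011 → 0  (bit 3 = 0)
position 8: 010 → 1  (bit 2 = 1)
position 2: 001 → 1  (bit 1 = 1)
position 1: 000 → 0  (bit 0 = 0)
bits b7..b0 = 11000110 = 198

198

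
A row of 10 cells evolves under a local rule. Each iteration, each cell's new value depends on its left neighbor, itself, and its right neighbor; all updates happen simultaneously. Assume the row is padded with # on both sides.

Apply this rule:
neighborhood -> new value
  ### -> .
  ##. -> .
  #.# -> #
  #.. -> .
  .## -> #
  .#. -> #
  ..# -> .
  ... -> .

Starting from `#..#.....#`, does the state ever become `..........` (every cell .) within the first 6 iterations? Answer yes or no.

...#.....#
...#.....#  (fixed point — unchanged through iteration 6)
iteration 6 is ...#.....#, still not uniform .

no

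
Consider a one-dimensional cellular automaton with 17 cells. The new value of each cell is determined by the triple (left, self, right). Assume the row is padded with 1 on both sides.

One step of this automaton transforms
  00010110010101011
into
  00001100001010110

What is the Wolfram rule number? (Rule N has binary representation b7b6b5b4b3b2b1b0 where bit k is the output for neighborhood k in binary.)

40

position 16: 111 → 0  (bit 7 = 0)
position 6: 110 → 0  (bit 6 = 0)
position 4: 101 → 1  (bit 5 = 1)
position 0: 100 → 0  (bit 4 = 0)
position 5: 011 → 1  (bit 3 = 1)
position 3: 010 → 0  (bit 2 = 0)
position 2: 001 → 0  (bit 1 = 0)
position 1: 000 → 0  (bit 0 = 0)
bits b7..b0 = 00101000 = 40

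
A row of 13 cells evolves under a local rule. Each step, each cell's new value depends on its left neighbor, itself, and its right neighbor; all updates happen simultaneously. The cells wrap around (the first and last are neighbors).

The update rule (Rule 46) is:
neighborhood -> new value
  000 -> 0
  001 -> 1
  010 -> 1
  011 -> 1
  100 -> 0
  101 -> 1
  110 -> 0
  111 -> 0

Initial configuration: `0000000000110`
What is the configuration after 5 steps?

0000000001100
0000000011000
0000000110000
0000001100000
0000011000000

0000011000000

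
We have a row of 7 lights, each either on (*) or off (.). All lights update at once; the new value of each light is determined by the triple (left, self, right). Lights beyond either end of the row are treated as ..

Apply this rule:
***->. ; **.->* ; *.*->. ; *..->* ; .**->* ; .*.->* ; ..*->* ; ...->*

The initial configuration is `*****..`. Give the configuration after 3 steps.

*...*.*

*...***
*****.*
*...*.*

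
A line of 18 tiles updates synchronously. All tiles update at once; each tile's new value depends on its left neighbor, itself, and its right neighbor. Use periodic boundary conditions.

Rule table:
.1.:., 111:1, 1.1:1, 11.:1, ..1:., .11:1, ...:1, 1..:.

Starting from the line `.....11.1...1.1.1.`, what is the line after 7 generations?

111111111111111.11

1111.111..1..1.1..
11111111......1...
11111111.1111...1.
1111111111111.1..1
11111111111111...1
11111111111111.1.1
111111111111111.11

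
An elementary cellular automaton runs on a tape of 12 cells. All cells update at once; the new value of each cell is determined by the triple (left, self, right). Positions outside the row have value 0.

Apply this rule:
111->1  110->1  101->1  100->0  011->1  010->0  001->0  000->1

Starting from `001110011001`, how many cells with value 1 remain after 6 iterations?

101110011000
011110011011
011110011111
011110011111  (fixed point — unchanged through iteration 6)
count of 1: 9

9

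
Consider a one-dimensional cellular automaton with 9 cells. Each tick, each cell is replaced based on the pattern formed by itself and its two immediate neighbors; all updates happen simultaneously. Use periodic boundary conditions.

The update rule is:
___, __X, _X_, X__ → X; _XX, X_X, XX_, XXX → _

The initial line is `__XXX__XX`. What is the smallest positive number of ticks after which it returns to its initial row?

2

XX___XX__
__XXX__XX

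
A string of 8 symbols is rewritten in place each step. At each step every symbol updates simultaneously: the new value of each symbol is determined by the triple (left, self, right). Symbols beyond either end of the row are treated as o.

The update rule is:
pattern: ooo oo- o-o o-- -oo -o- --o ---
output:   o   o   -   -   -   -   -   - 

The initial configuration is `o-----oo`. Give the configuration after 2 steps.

o-------

step 1: o------o
step 2: o-------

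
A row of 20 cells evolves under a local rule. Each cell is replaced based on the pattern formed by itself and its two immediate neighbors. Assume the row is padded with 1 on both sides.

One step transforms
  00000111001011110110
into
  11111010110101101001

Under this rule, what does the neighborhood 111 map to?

At position 6 the neighborhood is 111; the next row has 1 there.

1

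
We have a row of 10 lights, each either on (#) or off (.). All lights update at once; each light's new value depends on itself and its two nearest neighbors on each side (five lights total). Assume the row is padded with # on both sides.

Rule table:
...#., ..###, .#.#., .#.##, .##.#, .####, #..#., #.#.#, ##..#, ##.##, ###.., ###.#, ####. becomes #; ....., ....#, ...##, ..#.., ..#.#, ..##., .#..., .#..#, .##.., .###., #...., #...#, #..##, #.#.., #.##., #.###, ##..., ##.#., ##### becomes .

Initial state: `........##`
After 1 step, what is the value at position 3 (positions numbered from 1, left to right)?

.

........##
position 3 holds .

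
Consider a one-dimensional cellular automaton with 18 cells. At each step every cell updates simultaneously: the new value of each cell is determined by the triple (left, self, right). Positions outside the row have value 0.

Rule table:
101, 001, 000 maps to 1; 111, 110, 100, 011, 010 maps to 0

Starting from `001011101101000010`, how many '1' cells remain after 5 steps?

9

110100010010011100
001001100100100001
110010001001001110
000100110010010000
111001000100100111
count of 1: 9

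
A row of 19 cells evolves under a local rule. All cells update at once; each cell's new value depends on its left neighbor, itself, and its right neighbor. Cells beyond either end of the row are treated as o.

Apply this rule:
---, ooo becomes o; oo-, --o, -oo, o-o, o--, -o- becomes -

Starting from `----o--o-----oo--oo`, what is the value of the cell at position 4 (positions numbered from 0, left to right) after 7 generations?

o

-oo------ooo------o
----oooo--o--oooo--
-oo--oo-------oo---
--------ooooo----o-
-oooooo--ooo--oo---
--oooo----o------o-
---oo--oo---oooo---
position 4 holds o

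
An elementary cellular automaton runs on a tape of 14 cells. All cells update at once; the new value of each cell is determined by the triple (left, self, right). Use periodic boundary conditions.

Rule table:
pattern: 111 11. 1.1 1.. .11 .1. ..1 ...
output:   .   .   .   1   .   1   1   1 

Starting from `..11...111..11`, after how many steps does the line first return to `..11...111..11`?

11..111...11..
..11...111..11

2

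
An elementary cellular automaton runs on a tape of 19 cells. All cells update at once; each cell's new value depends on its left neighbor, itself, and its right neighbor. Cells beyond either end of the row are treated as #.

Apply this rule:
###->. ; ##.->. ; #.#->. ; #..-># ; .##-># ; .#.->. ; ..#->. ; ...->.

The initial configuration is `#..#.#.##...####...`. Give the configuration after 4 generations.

.#.....#.#..#...#..
..#.......#..#...#.
#..#.......#..#....
.#..#.......#..#...

.#..#.......#..#...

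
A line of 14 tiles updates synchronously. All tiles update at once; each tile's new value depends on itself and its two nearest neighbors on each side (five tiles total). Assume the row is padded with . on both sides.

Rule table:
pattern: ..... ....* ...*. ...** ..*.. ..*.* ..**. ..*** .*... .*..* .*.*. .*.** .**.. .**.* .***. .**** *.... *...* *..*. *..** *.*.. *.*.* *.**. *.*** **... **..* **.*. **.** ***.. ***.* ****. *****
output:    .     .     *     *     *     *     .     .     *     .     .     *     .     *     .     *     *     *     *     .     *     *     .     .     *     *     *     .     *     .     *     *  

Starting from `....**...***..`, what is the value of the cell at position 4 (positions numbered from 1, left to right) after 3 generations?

generation 1: ...*..***..***
generation 2: ..**....**...*
generation 3: .*..**.*..****
position 4 holds .

.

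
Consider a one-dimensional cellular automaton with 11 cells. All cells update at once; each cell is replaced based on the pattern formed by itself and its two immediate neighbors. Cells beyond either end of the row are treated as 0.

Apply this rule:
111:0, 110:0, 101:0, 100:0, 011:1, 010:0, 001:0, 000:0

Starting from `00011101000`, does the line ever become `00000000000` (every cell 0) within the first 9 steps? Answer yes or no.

00010000000
00000000000
all cells are 0 at step 2

yes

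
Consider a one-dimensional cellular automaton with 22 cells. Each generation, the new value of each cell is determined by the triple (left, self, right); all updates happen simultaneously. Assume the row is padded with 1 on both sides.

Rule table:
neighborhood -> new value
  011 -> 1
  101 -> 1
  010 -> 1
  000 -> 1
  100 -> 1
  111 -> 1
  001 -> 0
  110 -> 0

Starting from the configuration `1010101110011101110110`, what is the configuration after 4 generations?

0111111101011011101101
1111111011110111011011
1111110111101110110111
1111101111011101101111

1111101111011101101111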